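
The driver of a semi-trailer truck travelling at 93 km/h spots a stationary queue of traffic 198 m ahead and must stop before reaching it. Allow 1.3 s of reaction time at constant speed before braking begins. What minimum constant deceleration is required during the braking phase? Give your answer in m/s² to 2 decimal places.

Required deceleration ≈ 2.03 m/s²

93 km/h ÷ 3.6 = 25.8333 m/s.
Distance covered during reaction = 25.8333 × 1.3 = 33.583 m.
Distance available for braking: 198 − 33.583 = 164.417 m.
v² = 2a·d ⇒ a = v²/(2d) = 25.8333² / (2 × 164.417) = 667.359 / 328.834 = 2.0295 m/s².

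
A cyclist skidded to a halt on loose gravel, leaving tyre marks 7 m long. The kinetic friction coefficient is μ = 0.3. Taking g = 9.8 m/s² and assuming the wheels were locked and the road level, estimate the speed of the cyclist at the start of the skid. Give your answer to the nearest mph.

Deceleration a = μg = 0.3 × 9.8 = 2.940 m/s².
v = √(2a·d) = √(2 × 2.940 × 7) = √41.160 = 6.4156 m/s.
= 6.4156 ÷ 0.44704 = 14.351 mph.

Initial speed ≈ 14 mph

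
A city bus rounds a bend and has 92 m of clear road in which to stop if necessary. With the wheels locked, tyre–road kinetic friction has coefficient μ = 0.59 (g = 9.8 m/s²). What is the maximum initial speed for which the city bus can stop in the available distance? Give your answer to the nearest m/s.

a = μg = 0.59 × 9.8 = 5.782 m/s².
v²/(2a) = d ⇒ v = √(2 × 5.782 × 92) = √1063.89 = 32.6173 m/s.

Maximum speed ≈ 33 m/s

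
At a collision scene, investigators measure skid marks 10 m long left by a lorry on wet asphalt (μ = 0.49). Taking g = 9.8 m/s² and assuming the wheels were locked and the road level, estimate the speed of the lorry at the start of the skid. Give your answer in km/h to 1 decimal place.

Deceleration a = μg = 0.49 × 9.8 = 4.802 m/s².
v = √(2a·d) = √(2 × 4.802 × 10) = √96.040 = 9.8000 m/s.
= 9.8000 × 3.6 = 35.280 km/h.

Initial speed ≈ 35.3 km/h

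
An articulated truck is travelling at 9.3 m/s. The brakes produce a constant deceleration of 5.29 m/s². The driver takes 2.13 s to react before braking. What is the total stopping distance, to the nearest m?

Total stopping distance ≈ 28 m

Reaction distance = v·t_r = 9.3000 × 2.13 = 19.809 m.
Braking distance = v²/(2a) = 9.3000² / (2 × 5.290) = 86.490 / 10.580 = 8.175 m.
Total = 19.809 + 8.175 = 27.984 m.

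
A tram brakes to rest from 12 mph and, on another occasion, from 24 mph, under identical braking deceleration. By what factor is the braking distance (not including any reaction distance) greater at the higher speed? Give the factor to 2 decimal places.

Braking distance d = v²/(2a), so with a fixed, d ∝ v².
Factor = (24/12)² = 2.0000² = 4.0000.

Factor ≈ 4.00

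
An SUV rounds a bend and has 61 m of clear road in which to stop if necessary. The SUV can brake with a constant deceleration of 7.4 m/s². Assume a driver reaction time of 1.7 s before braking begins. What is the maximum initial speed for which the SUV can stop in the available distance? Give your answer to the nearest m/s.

Stopping distance: v·t_r + v²/(2a) = 61 with t_r = 1.7 s and a = 7.400 m/s².
So v² + 25.160 v − 902.80 = 0.
Positive root: v = −a·t_r + √((a·t_r)² + 2a·d) = −12.580 + √(158.256 + 902.80) = 19.9939 m/s.

Maximum speed ≈ 20 m/s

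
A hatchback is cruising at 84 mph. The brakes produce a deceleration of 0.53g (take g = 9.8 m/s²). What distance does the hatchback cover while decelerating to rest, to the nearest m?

84 mph × 0.44704 = 37.5514 m/s.
a = 0.53 × 9.8 = 5.194 m/s².
Braking distance = v²/(2a) = 37.5514² / (2 × 5.194) = 1410.108 / 10.388 = 135.744 m.

Braking distance ≈ 136 m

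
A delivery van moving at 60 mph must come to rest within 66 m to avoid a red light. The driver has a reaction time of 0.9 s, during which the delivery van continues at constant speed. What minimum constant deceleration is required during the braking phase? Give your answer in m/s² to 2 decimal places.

Required deceleration ≈ 8.59 m/s²

60 mph × 0.44704 = 26.8224 m/s.
Distance covered during reaction = 26.8224 × 0.9 = 24.140 m.
Distance available for braking: 66 − 24.140 = 41.860 m.
v² = 2a·d ⇒ a = v²/(2d) = 26.8224² / (2 × 41.860) = 719.441 / 83.720 = 8.5934 m/s².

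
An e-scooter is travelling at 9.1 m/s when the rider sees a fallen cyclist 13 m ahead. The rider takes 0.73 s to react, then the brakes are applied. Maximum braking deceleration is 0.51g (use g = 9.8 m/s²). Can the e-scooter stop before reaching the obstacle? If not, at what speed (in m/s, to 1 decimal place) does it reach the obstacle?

a = 0.51 × 9.8 = 4.998 m/s².
Reaction distance = 9.1000 × 0.73 = 6.643 m.
Braking distance needed to stop: v²/(2a) = 82.810 / 9.996 = 8.284 m, so total needed = 6.643 + 8.284 = 14.927 m > 13 m — it cannot stop.
Distance remaining when braking begins: 13 − 6.643 = 6.357 m.
v² = v₀² − 2a·d = 82.810 − 2 × 4.998 × 6.357 = 19.265 m²/s².
v = √19.265 = 4.389 m/s.

No — it strikes the obstacle at 4.4 m/s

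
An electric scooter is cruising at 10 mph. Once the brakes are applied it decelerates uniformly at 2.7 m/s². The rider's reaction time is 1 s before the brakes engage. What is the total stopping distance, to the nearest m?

10 mph × 0.44704 = 4.4704 m/s.
Reaction distance = v·t_r = 4.4704 × 1 = 4.470 m.
Braking distance = v²/(2a) = 4.4704² / (2 × 2.700) = 19.984 / 5.400 = 3.701 m.
Total = 4.470 + 3.701 = 8.171 m.

Total stopping distance ≈ 8 m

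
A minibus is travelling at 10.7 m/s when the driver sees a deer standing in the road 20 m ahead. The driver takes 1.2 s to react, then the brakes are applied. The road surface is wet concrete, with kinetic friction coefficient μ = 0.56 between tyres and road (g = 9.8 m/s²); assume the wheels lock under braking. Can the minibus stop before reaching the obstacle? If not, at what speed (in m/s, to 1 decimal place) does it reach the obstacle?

a = μg = 0.56 × 9.8 = 5.488 m/s².
Reaction distance = 10.7000 × 1.2 = 12.840 m.
Braking distance needed to stop: v²/(2a) = 114.490 / 10.976 = 10.431 m, so total needed = 12.840 + 10.431 = 23.271 m > 20 m — it cannot stop.
Distance remaining when braking begins: 20 − 12.840 = 7.160 m.
v² = v₀² − 2a·d = 114.490 − 2 × 5.488 × 7.160 = 35.902 m²/s².
v = √35.902 = 5.992 m/s.

No — it strikes the obstacle at 6.0 m/s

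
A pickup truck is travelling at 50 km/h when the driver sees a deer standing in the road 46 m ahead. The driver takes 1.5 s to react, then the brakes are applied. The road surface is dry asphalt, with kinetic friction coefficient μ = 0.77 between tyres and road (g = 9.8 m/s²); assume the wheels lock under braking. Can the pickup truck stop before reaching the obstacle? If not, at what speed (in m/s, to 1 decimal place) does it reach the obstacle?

50 km/h ÷ 3.6 = 13.8889 m/s.
a = μg = 0.77 × 9.8 = 7.546 m/s².
Reaction distance = 13.8889 × 1.5 = 20.833 m.
Braking distance = v²/(2a) = 192.902 / 15.092 = 12.782 m.
Total stopping distance = 20.833 + 12.782 = 33.615 m, vs 46 m available — it stops with 46 − 33.615 = 12.385 m to spare.

Yes — it stops about 12.4 m short of the obstacle, so it never reaches it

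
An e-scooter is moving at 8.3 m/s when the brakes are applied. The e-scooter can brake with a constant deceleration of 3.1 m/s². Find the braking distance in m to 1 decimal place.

Braking distance ≈ 11.1 m

Braking distance = v²/(2a) = 8.3000² / (2 × 3.100) = 68.890 / 6.200 = 11.111 m.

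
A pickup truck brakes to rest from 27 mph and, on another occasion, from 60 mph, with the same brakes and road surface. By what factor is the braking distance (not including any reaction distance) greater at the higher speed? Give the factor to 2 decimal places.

Factor ≈ 4.94

Braking distance d = v²/(2a), so with a fixed, d ∝ v².
Factor = (60/27)² = 2.2222² = 4.9382.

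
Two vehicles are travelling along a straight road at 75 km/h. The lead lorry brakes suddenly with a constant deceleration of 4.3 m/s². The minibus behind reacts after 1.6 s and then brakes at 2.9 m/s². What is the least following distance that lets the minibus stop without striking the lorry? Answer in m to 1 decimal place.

75 km/h ÷ 3.6 = 20.8333 m/s.
Leader travels v²/(2a_L) = 434.026 / 8.600 = 50.468 m before stopping.
Follower covers v·t_r = 20.8333 × 1.6 = 33.333 m while reacting, then v²/(2a_F) = 434.026 / 5.800 = 74.832 m while braking, for a total of 33.333 + 74.832 = 108.165 m.
Since a_F ≤ a_L and the follower starts braking later, the follower is never slower than the leader, so the closest approach is when both have stopped.
Minimum gap = 108.165 − 50.468 = 57.697 m.

Minimum gap ≈ 57.7 m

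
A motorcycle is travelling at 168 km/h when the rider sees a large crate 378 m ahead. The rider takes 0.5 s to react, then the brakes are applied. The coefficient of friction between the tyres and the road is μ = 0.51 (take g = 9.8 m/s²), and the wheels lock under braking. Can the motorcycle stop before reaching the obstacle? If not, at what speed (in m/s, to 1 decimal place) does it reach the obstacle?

Yes — it stops about 136.8 m short of the obstacle, so it never reaches it

168 km/h ÷ 3.6 = 46.6667 m/s.
a = μg = 0.51 × 9.8 = 4.998 m/s².
Reaction distance = 46.6667 × 0.5 = 23.333 m.
Braking distance = v²/(2a) = 2177.781 / 9.996 = 217.865 m.
Total stopping distance = 23.333 + 217.865 = 241.198 m, vs 378 m available — it stops with 378 − 241.198 = 136.802 m to spare.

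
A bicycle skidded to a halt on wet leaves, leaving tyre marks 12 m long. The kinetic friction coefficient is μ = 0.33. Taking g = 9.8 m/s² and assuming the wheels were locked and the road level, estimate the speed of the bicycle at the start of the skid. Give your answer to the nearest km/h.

Deceleration a = μg = 0.33 × 9.8 = 3.234 m/s².
v = √(2a·d) = √(2 × 3.234 × 12) = √77.616 = 8.8100 m/s.
= 8.8100 × 3.6 = 31.716 km/h.

Initial speed ≈ 32 km/h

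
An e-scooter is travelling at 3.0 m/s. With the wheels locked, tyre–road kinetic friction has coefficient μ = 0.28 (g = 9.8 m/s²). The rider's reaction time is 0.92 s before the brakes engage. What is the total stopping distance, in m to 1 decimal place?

Total stopping distance ≈ 4.4 m

a = μg = 0.28 × 9.8 = 2.744 m/s².
Reaction distance = v·t_r = 3.0000 × 0.92 = 2.760 m.
Braking distance = v²/(2a) = 3.0000² / (2 × 2.744) = 9.000 / 5.488 = 1.640 m.
Total = 2.760 + 1.640 = 4.400 m.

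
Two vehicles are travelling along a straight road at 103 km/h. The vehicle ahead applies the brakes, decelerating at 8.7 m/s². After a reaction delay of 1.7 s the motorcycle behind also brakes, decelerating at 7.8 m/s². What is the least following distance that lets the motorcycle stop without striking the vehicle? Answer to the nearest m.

103 km/h ÷ 3.6 = 28.6111 m/s.
Leader travels v²/(2a_L) = 818.595 / 17.400 = 47.046 m before stopping.
Follower covers v·t_r = 28.6111 × 1.7 = 48.639 m while reacting, then v²/(2a_F) = 818.595 / 15.600 = 52.474 m while braking, for a total of 48.639 + 52.474 = 101.113 m.
Since a_F ≤ a_L and the follower starts braking later, the follower is never slower than the leader, so the closest approach is when both have stopped.
Minimum gap = 101.113 − 47.046 = 54.067 m.

Minimum gap ≈ 54 m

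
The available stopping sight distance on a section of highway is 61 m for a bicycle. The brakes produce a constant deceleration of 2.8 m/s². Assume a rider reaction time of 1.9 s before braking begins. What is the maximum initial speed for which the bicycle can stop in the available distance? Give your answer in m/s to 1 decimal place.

Stopping distance: v·t_r + v²/(2a) = 61 with t_r = 1.9 s and a = 2.800 m/s².
So v² + 10.640 v − 341.60 = 0.
Positive root: v = −a·t_r + √((a·t_r)² + 2a·d) = −5.320 + √(28.302 + 341.60) = 13.9128 m/s.

Maximum speed ≈ 13.9 m/s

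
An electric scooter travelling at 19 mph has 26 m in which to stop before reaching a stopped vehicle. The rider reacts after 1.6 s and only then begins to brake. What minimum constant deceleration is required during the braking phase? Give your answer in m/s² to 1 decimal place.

19 mph × 0.44704 = 8.4938 m/s.
Distance covered during reaction = 8.4938 × 1.6 = 13.590 m.
Distance available for braking: 26 − 13.590 = 12.410 m.
v² = 2a·d ⇒ a = v²/(2d) = 8.4938² / (2 × 12.410) = 72.145 / 24.820 = 2.9067 m/s².

Required deceleration ≈ 2.9 m/s²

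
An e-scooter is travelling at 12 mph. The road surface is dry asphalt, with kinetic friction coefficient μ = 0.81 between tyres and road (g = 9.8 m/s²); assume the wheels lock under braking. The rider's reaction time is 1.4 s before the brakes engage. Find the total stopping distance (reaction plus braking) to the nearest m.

Total stopping distance ≈ 9 m

12 mph × 0.44704 = 5.3645 m/s.
a = μg = 0.81 × 9.8 = 7.938 m/s².
Reaction distance = v·t_r = 5.3645 × 1.4 = 7.510 m.
Braking distance = v²/(2a) = 5.3645² / (2 × 7.938) = 28.778 / 15.876 = 1.813 m.
Total = 7.510 + 1.813 = 9.323 m.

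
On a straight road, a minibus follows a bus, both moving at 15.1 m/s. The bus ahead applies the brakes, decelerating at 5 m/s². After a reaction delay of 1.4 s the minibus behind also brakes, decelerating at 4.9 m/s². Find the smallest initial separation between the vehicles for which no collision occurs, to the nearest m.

Minimum gap ≈ 22 m

Leader travels v²/(2a_L) = 228.010 / 10.000 = 22.801 m before stopping.
Follower covers v·t_r = 15.1000 × 1.4 = 21.140 m while reacting, then v²/(2a_F) = 228.010 / 9.800 = 23.266 m while braking, for a total of 21.140 + 23.266 = 44.406 m.
Since a_F ≤ a_L and the follower starts braking later, the follower is never slower than the leader, so the closest approach is when both have stopped.
Minimum gap = 44.406 − 22.801 = 21.605 m.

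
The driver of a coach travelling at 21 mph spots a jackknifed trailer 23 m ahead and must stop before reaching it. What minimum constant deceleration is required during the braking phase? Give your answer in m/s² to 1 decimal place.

21 mph × 0.44704 = 9.3878 m/s.
v² = 2a·d ⇒ a = v²/(2d) = 9.3878² / (2 × 23.000) = 88.131 / 46.000 = 1.9159 m/s².

Required deceleration ≈ 1.9 m/s²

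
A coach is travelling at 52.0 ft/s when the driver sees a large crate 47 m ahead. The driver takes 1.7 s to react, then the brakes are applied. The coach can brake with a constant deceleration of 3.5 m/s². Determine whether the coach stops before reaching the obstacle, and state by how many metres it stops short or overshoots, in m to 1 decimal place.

No — it overshoots by 15.8 m

52 ft/s × 0.3048 = 15.8496 m/s.
Reaction distance = 15.8496 × 1.7 = 26.944 m.
Braking distance = v²/(2a) = 251.210 / 7.000 = 35.887 m.
Total stopping distance = 26.944 + 35.887 = 62.831 m, vs 47 m available — it cannot stop in time and overshoots by 62.831 − 47 = 15.831 m.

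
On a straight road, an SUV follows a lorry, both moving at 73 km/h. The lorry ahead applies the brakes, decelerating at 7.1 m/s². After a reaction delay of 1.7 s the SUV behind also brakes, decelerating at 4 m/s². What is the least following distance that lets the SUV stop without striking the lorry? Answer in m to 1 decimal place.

Minimum gap ≈ 56.9 m

73 km/h ÷ 3.6 = 20.2778 m/s.
Leader travels v²/(2a_L) = 411.189 / 14.200 = 28.957 m before stopping.
Follower covers v·t_r = 20.2778 × 1.7 = 34.472 m while reacting, then v²/(2a_F) = 411.189 / 8.000 = 51.399 m while braking, for a total of 34.472 + 51.399 = 85.871 m.
Since a_F ≤ a_L and the follower starts braking later, the follower is never slower than the leader, so the closest approach is when both have stopped.
Minimum gap = 85.871 − 28.957 = 56.914 m.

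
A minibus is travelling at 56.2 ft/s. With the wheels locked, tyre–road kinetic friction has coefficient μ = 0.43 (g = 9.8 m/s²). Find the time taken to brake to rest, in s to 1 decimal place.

56.2 ft/s × 0.3048 = 17.1298 m/s.
a = μg = 0.43 × 9.8 = 4.214 m/s².
Braking time = v/a = 17.1298 / 4.214 = 4.065 s.

Braking time ≈ 4.1 s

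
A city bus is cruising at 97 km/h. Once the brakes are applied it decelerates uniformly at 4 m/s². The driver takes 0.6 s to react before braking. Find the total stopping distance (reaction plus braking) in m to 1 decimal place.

97 km/h ÷ 3.6 = 26.9444 m/s.
Reaction distance = v·t_r = 26.9444 × 0.6 = 16.167 m.
Braking distance = v²/(2a) = 26.9444² / (2 × 4.000) = 726.001 / 8.000 = 90.750 m.
Total = 16.167 + 90.750 = 106.917 m.

Total stopping distance ≈ 106.9 m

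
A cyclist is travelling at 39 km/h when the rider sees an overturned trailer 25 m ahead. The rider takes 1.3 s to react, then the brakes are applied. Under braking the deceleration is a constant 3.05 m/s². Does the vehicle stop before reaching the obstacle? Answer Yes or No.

No

39 km/h ÷ 3.6 = 10.8333 m/s.
Reaction distance = 10.8333 × 1.3 = 14.083 m.
Braking distance = v²/(2a) = 117.360 / 6.100 = 19.239 m.
Total stopping distance = 14.083 + 19.239 = 33.322 m, vs 25 m available — it cannot stop in time and overshoots by 33.322 − 25 = 8.322 m.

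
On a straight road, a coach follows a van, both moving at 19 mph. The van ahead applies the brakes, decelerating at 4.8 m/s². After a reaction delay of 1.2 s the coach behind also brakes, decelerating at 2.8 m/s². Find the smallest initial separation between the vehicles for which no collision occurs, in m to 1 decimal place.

19 mph × 0.44704 = 8.4938 m/s.
Leader travels v²/(2a_L) = 72.145 / 9.600 = 7.515 m before stopping.
Follower covers v·t_r = 8.4938 × 1.2 = 10.193 m while reacting, then v²/(2a_F) = 72.145 / 5.600 = 12.883 m while braking, for a total of 10.193 + 12.883 = 23.076 m.
Since a_F ≤ a_L and the follower starts braking later, the follower is never slower than the leader, so the closest approach is when both have stopped.
Minimum gap = 23.076 − 7.515 = 15.561 m.

Minimum gap ≈ 15.6 m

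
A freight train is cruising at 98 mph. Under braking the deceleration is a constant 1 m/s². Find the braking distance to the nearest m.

Braking distance ≈ 960 m

98 mph × 0.44704 = 43.8099 m/s.
Braking distance = v²/(2a) = 43.8099² / (2 × 1.000) = 1919.307 / 2.000 = 959.654 m.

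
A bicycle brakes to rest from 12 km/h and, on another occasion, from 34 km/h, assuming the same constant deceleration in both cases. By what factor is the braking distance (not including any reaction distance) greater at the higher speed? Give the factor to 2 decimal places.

Factor ≈ 8.03

Braking distance d = v²/(2a), so with a fixed, d ∝ v².
Factor = (34/12)² = 2.8333² = 8.0276.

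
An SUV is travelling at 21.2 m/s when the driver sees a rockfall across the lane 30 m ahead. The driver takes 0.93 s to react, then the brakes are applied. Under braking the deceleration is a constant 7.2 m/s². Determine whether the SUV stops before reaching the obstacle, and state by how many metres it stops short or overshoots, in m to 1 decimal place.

Reaction distance = 21.2000 × 0.93 = 19.716 m.
Braking distance = v²/(2a) = 449.440 / 14.400 = 31.211 m.
Total stopping distance = 19.716 + 31.211 = 50.927 m, vs 30 m available — it cannot stop in time and overshoots by 50.927 − 30 = 20.927 m.

No — it overshoots by 20.9 m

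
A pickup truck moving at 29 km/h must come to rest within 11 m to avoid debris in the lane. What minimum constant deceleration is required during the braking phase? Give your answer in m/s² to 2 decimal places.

Required deceleration ≈ 2.95 m/s²

29 km/h ÷ 3.6 = 8.0556 m/s.
v² = 2a·d ⇒ a = v²/(2d) = 8.0556² / (2 × 11.000) = 64.893 / 22.000 = 2.9497 m/s².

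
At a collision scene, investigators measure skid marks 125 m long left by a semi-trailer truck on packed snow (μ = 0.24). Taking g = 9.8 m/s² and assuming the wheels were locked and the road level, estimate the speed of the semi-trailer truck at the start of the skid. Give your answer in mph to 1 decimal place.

Initial speed ≈ 54.2 mph

Deceleration a = μg = 0.24 × 9.8 = 2.352 m/s².
v = √(2a·d) = √(2 × 2.352 × 125) = √588.000 = 24.2487 m/s.
= 24.2487 ÷ 0.44704 = 54.243 mph.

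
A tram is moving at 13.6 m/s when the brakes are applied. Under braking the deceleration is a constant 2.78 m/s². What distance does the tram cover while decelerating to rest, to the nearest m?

Braking distance = v²/(2a) = 13.6000² / (2 × 2.780) = 184.960 / 5.560 = 33.266 m.

Braking distance ≈ 33 m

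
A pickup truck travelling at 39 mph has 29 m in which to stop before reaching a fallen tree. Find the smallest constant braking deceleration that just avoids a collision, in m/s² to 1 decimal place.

39 mph × 0.44704 = 17.4346 m/s.
v² = 2a·d ⇒ a = v²/(2d) = 17.4346² / (2 × 29.000) = 303.965 / 58.000 = 5.2408 m/s².

Required deceleration ≈ 5.2 m/s²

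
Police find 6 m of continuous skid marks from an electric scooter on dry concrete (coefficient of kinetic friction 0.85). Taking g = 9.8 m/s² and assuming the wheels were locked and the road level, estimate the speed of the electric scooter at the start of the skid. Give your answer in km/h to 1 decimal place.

Initial speed ≈ 36.0 km/h

Deceleration a = μg = 0.85 × 9.8 = 8.330 m/s².
v = √(2a·d) = √(2 × 8.330 × 6) = √99.960 = 9.9980 m/s.
= 9.9980 × 3.6 = 35.993 km/h.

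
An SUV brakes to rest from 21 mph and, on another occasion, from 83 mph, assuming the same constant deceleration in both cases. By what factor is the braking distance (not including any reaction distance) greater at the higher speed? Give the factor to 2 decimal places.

Factor ≈ 15.62

Braking distance d = v²/(2a), so with a fixed, d ∝ v².
Factor = (83/21)² = 3.9524² = 15.6215.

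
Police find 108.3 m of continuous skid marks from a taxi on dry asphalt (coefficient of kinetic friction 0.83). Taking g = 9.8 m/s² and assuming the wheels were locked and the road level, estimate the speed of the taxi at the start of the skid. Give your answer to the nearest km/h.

Initial speed ≈ 151 km/h

Deceleration a = μg = 0.83 × 9.8 = 8.134 m/s².
v = √(2a·d) = √(2 × 8.134 × 108.3) = √1761.824 = 41.9741 m/s.
= 41.9741 × 3.6 = 151.107 km/h.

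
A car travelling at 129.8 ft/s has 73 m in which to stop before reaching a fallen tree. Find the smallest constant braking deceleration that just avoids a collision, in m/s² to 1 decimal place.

Required deceleration ≈ 10.7 m/s²

129.8 ft/s × 0.3048 = 39.5630 m/s.
v² = 2a·d ⇒ a = v²/(2d) = 39.5630² / (2 × 73.000) = 1565.231 / 146.000 = 10.7208 m/s².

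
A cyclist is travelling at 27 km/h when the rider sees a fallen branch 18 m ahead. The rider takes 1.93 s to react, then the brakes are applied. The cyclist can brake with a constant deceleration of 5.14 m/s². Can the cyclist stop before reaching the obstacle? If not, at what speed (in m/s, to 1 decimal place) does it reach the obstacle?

27 km/h ÷ 3.6 = 7.5000 m/s.
Reaction distance = 7.5000 × 1.93 = 14.475 m.
Braking distance needed to stop: v²/(2a) = 56.250 / 10.280 = 5.472 m, so total needed = 14.475 + 5.472 = 19.947 m > 18 m — it cannot stop.
Distance remaining when braking begins: 18 − 14.475 = 3.525 m.
v² = v₀² − 2a·d = 56.250 − 2 × 5.140 × 3.525 = 20.013 m²/s².
v = √20.013 = 4.474 m/s.

No — it strikes the obstacle at 4.5 m/s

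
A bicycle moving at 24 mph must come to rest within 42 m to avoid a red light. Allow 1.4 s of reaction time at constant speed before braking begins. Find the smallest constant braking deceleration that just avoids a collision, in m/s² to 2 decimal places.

24 mph × 0.44704 = 10.7290 m/s.
Distance covered during reaction = 10.7290 × 1.4 = 15.021 m.
Distance available for braking: 42 − 15.021 = 26.979 m.
v² = 2a·d ⇒ a = v²/(2d) = 10.7290² / (2 × 26.979) = 115.111 / 53.958 = 2.1333 m/s².

Required deceleration ≈ 2.13 m/s²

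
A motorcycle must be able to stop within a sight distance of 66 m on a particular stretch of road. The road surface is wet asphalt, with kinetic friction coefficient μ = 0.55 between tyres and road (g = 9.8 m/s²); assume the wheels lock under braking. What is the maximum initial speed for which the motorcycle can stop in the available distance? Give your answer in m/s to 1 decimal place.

a = μg = 0.55 × 9.8 = 5.390 m/s².
v²/(2a) = d ⇒ v = √(2 × 5.390 × 66) = √711.48 = 26.6736 m/s.

Maximum speed ≈ 26.7 m/s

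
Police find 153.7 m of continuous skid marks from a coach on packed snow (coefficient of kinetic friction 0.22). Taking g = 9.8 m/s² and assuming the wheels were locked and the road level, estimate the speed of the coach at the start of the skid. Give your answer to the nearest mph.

Initial speed ≈ 58 mph

Deceleration a = μg = 0.22 × 9.8 = 2.156 m/s².
v = √(2a·d) = √(2 × 2.156 × 153.7) = √662.754 = 25.7440 m/s.
= 25.7440 ÷ 0.44704 = 57.588 mph.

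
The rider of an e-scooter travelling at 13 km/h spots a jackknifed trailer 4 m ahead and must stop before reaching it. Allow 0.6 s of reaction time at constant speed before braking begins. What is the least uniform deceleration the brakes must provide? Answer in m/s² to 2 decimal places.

Required deceleration ≈ 3.56 m/s²

13 km/h ÷ 3.6 = 3.6111 m/s.
Distance covered during reaction = 3.6111 × 0.6 = 2.167 m.
Distance available for braking: 4 − 2.167 = 1.833 m.
v² = 2a·d ⇒ a = v²/(2d) = 3.6111² / (2 × 1.833) = 13.040 / 3.666 = 3.5570 m/s².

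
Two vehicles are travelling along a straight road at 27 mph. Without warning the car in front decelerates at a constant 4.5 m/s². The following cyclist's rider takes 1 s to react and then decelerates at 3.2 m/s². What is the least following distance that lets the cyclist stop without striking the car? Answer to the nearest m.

Minimum gap ≈ 19 m

27 mph × 0.44704 = 12.0701 m/s.
Leader travels v²/(2a_L) = 145.687 / 9.000 = 16.187 m before stopping.
Follower covers v·t_r = 12.0701 × 1 = 12.070 m while reacting, then v²/(2a_F) = 145.687 / 6.400 = 22.764 m while braking, for a total of 12.070 + 22.764 = 34.834 m.
Since a_F ≤ a_L and the follower starts braking later, the follower is never slower than the leader, so the closest approach is when both have stopped.
Minimum gap = 34.834 − 16.187 = 18.647 m.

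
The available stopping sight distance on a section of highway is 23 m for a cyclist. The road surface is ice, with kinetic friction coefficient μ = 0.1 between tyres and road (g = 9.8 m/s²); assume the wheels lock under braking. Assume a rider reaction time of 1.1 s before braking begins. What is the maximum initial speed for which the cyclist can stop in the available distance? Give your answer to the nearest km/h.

Maximum speed ≈ 21 km/h

a = μg = 0.1 × 9.8 = 0.980 m/s².
Stopping distance: v·t_r + v²/(2a) = 23 with t_r = 1.1 s and a = 0.980 m/s².
So v² + 2.156 v − 45.08 = 0.
Positive root: v = −a·t_r + √((a·t_r)² + 2a·d) = −1.078 + √(1.162 + 45.08) = 5.7221 m/s.
5.7221 m/s × 3.6 = 20.600 km/h.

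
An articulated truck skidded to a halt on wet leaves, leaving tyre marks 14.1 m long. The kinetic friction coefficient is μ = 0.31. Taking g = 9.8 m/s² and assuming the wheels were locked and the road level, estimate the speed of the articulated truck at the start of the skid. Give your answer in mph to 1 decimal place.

Initial speed ≈ 20.7 mph

Deceleration a = μg = 0.31 × 9.8 = 3.038 m/s².
v = √(2a·d) = √(2 × 3.038 × 14.1) = √85.672 = 9.2559 m/s.
= 9.2559 ÷ 0.44704 = 20.705 mph.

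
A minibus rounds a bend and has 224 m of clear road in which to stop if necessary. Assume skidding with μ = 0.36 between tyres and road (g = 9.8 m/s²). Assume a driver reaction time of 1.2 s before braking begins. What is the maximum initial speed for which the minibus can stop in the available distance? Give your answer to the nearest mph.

Maximum speed ≈ 80 mph

a = μg = 0.36 × 9.8 = 3.528 m/s².
Stopping distance: v·t_r + v²/(2a) = 224 with t_r = 1.2 s and a = 3.528 m/s².
So v² + 8.467 v − 1580.54 = 0.
Positive root: v = −a·t_r + √((a·t_r)² + 2a·d) = −4.234 + √(17.927 + 1580.54) = 35.7468 m/s.
35.7468 m/s ÷ 0.44704 = 79.963 mph.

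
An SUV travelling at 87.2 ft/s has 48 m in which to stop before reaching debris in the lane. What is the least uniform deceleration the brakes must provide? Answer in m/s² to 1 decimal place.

Required deceleration ≈ 7.4 m/s²

87.2 ft/s × 0.3048 = 26.5786 m/s.
v² = 2a·d ⇒ a = v²/(2d) = 26.5786² / (2 × 48.000) = 706.422 / 96.000 = 7.3586 m/s².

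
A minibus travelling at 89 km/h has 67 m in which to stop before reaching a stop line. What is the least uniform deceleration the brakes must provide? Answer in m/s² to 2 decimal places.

Required deceleration ≈ 4.56 m/s²

89 km/h ÷ 3.6 = 24.7222 m/s.
v² = 2a·d ⇒ a = v²/(2d) = 24.7222² / (2 × 67.000) = 611.187 / 134.000 = 4.5611 m/s².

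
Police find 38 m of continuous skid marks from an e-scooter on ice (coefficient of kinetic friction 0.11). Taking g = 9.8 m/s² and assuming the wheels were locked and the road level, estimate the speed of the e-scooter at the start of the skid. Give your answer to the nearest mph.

Initial speed ≈ 20 mph

Deceleration a = μg = 0.11 × 9.8 = 1.078 m/s².
v = √(2a·d) = √(2 × 1.078 × 38) = √81.928 = 9.0514 m/s.
= 9.0514 ÷ 0.44704 = 20.247 mph.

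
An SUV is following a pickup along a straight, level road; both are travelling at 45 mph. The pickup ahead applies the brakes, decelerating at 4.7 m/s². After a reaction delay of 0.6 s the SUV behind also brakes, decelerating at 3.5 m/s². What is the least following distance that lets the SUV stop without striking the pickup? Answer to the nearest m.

45 mph × 0.44704 = 20.1168 m/s.
Leader travels v²/(2a_L) = 404.686 / 9.400 = 43.052 m before stopping.
Follower covers v·t_r = 20.1168 × 0.6 = 12.070 m while reacting, then v²/(2a_F) = 404.686 / 7.000 = 57.812 m while braking, for a total of 12.070 + 57.812 = 69.882 m.
Since a_F ≤ a_L and the follower starts braking later, the follower is never slower than the leader, so the closest approach is when both have stopped.
Minimum gap = 69.882 − 43.052 = 26.830 m.

Minimum gap ≈ 27 m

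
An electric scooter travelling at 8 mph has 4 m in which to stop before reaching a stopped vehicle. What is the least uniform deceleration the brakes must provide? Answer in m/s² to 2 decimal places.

8 mph × 0.44704 = 3.5763 m/s.
v² = 2a·d ⇒ a = v²/(2d) = 3.5763² / (2 × 4.000) = 12.790 / 8.000 = 1.5987 m/s².

Required deceleration ≈ 1.60 m/s²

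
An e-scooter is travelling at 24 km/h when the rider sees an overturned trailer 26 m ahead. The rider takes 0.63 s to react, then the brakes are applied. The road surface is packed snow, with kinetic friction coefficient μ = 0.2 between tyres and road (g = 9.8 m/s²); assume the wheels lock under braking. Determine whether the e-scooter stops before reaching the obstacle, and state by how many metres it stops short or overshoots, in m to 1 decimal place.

24 km/h ÷ 3.6 = 6.6667 m/s.
a = μg = 0.2 × 9.8 = 1.960 m/s².
Reaction distance = 6.6667 × 0.63 = 4.200 m.
Braking distance = v²/(2a) = 44.445 / 3.920 = 11.338 m.
Total stopping distance = 4.200 + 11.338 = 15.538 m, vs 26 m available — it stops with 26 − 15.538 = 10.462 m to spare.

Yes — it stops 10.5 m short of the obstacle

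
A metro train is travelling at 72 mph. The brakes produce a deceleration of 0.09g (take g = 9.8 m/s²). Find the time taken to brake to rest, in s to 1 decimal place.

72 mph × 0.44704 = 32.1869 m/s.
a = 0.09 × 9.8 = 0.882 m/s².
Braking time = v/a = 32.1869 / 0.882 = 36.493 s.

Braking time ≈ 36.5 s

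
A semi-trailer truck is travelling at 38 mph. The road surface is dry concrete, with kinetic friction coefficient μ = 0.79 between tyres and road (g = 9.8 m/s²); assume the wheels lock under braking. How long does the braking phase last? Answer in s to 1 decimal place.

Braking time ≈ 2.2 s

38 mph × 0.44704 = 16.9875 m/s.
a = μg = 0.79 × 9.8 = 7.742 m/s².
Braking time = v/a = 16.9875 / 7.742 = 2.194 s.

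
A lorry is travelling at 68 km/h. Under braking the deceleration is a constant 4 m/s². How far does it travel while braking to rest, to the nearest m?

Braking distance ≈ 45 m

68 km/h ÷ 3.6 = 18.8889 m/s.
Braking distance = v²/(2a) = 18.8889² / (2 × 4.000) = 356.791 / 8.000 = 44.599 m.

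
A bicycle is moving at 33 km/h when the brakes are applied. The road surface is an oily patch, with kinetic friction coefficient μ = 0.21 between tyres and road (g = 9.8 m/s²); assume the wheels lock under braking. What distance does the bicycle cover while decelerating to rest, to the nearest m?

33 km/h ÷ 3.6 = 9.1667 m/s.
a = μg = 0.21 × 9.8 = 2.058 m/s².
Braking distance = v²/(2a) = 9.1667² / (2 × 2.058) = 84.028 / 4.116 = 20.415 m.

Braking distance ≈ 20 m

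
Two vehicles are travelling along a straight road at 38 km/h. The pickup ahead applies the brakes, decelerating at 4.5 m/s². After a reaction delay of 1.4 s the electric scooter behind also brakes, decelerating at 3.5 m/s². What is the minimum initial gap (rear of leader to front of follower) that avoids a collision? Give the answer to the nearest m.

38 km/h ÷ 3.6 = 10.5556 m/s.
Leader travels v²/(2a_L) = 111.421 / 9.000 = 12.380 m before stopping.
Follower covers v·t_r = 10.5556 × 1.4 = 14.778 m while reacting, then v²/(2a_F) = 111.421 / 7.000 = 15.917 m while braking, for a total of 14.778 + 15.917 = 30.695 m.
Since a_F ≤ a_L and the follower starts braking later, the follower is never slower than the leader, so the closest approach is when both have stopped.
Minimum gap = 30.695 − 12.380 = 18.315 m.

Minimum gap ≈ 18 m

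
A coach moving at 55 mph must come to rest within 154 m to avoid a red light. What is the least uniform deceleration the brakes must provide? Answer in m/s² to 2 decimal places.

Required deceleration ≈ 1.96 m/s²

55 mph × 0.44704 = 24.5872 m/s.
v² = 2a·d ⇒ a = v²/(2d) = 24.5872² / (2 × 154.000) = 604.530 / 308.000 = 1.9628 m/s².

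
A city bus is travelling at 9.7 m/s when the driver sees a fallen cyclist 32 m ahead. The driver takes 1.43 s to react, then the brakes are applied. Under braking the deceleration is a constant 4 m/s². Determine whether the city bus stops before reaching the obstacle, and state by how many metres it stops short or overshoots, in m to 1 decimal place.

Yes — it stops 6.4 m short of the obstacle

Reaction distance = 9.7000 × 1.43 = 13.871 m.
Braking distance = v²/(2a) = 94.090 / 8.000 = 11.761 m.
Total stopping distance = 13.871 + 11.761 = 25.632 m, vs 32 m available — it stops with 32 − 25.632 = 6.368 m to spare.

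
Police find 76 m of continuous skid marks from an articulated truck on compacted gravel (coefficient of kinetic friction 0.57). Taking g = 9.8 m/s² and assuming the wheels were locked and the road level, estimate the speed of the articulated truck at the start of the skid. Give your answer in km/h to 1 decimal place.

Initial speed ≈ 104.9 km/h

Deceleration a = μg = 0.57 × 9.8 = 5.586 m/s².
v = √(2a·d) = √(2 × 5.586 × 76) = √849.072 = 29.1388 m/s.
= 29.1388 × 3.6 = 104.900 km/h.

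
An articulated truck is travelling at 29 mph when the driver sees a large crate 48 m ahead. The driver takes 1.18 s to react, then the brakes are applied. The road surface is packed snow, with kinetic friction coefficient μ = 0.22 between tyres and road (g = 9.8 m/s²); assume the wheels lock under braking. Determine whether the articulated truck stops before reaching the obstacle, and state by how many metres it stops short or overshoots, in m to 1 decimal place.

29 mph × 0.44704 = 12.9642 m/s.
a = μg = 0.22 × 9.8 = 2.156 m/s².
Reaction distance = 12.9642 × 1.18 = 15.298 m.
Braking distance = v²/(2a) = 168.070 / 4.312 = 38.977 m.
Total stopping distance = 15.298 + 38.977 = 54.275 m, vs 48 m available — it cannot stop in time and overshoots by 54.275 − 48 = 6.275 m.

No — it overshoots by 6.3 m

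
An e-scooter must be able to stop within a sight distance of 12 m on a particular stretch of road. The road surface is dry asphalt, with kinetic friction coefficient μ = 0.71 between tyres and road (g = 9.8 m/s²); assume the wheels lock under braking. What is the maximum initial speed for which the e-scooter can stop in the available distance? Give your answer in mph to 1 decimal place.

a = μg = 0.71 × 9.8 = 6.958 m/s².
v²/(2a) = d ⇒ v = √(2 × 6.958 × 12) = √166.99 = 12.9225 m/s.
12.9225 m/s ÷ 0.44704 = 28.907 mph.

Maximum speed ≈ 28.9 mph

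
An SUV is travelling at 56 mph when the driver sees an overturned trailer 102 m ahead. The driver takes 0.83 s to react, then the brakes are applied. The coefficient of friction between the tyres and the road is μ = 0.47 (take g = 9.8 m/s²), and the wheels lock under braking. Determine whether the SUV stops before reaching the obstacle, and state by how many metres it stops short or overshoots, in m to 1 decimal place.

Yes — it stops 13.2 m short of the obstacle

56 mph × 0.44704 = 25.0342 m/s.
a = μg = 0.47 × 9.8 = 4.606 m/s².
Reaction distance = 25.0342 × 0.83 = 20.778 m.
Braking distance = v²/(2a) = 626.711 / 9.212 = 68.032 m.
Total stopping distance = 20.778 + 68.032 = 88.810 m, vs 102 m available — it stops with 102 − 88.810 = 13.190 m to spare.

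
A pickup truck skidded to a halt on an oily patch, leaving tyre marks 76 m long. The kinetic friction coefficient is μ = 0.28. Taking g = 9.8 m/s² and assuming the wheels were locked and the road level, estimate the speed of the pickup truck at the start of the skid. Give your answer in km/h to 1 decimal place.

Deceleration a = μg = 0.28 × 9.8 = 2.744 m/s².
v = √(2a·d) = √(2 × 2.744 × 76) = √417.088 = 20.4227 m/s.
= 20.4227 × 3.6 = 73.522 km/h.

Initial speed ≈ 73.5 km/h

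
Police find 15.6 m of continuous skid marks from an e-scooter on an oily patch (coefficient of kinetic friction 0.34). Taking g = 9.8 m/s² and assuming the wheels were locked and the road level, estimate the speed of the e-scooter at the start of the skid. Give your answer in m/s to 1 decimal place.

Initial speed ≈ 10.2 m/s

Deceleration a = μg = 0.34 × 9.8 = 3.332 m/s².
v = √(2a·d) = √(2 × 3.332 × 15.6) = √103.958 = 10.1960 m/s.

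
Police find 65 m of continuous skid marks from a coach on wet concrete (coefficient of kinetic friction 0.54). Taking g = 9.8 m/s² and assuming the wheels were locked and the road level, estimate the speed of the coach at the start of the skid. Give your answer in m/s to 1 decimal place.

Deceleration a = μg = 0.54 × 9.8 = 5.292 m/s².
v = √(2a·d) = √(2 × 5.292 × 65) = √687.960 = 26.2290 m/s.

Initial speed ≈ 26.2 m/s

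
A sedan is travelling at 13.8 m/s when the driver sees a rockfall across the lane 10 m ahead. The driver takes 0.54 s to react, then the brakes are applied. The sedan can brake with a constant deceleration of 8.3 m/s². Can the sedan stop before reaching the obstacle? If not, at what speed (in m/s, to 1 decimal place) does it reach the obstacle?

No — it strikes the obstacle at 12.2 m/s

Reaction distance = 13.8000 × 0.54 = 7.452 m.
Braking distance needed to stop: v²/(2a) = 190.440 / 16.600 = 11.472 m, so total needed = 7.452 + 11.472 = 18.924 m > 10 m — it cannot stop.
Distance remaining when braking begins: 10 − 7.452 = 2.548 m.
v² = v₀² − 2a·d = 190.440 − 2 × 8.300 × 2.548 = 148.143 m²/s².
v = √148.143 = 12.171 m/s.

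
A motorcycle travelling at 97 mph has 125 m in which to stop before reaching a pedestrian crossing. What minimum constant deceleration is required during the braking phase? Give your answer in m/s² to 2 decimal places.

97 mph × 0.44704 = 43.3629 m/s.
v² = 2a·d ⇒ a = v²/(2d) = 43.3629² / (2 × 125.000) = 1880.341 / 250.000 = 7.5214 m/s².

Required deceleration ≈ 7.52 m/s²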